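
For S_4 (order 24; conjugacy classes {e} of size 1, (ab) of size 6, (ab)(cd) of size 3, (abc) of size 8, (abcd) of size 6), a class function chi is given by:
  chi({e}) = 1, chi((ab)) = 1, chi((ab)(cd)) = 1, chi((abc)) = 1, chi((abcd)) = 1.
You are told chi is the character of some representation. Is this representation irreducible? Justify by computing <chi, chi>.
Irreducible: <chi, chi> = 1.

Derivation: <chi, chi> = (1/|G|) sum_C |C| * |chi(C)|^2 = (1/24)[1*|1|^2 + 6*|1|^2 + 3*|1|^2 + 8*|1|^2 + 6*|1|^2]
  = (1/24)[(1) + (6) + (3) + (8) + (6)] = 24/24 = 1.
A character is irreducible iff <chi, chi> = 1, so this representation is irreducible.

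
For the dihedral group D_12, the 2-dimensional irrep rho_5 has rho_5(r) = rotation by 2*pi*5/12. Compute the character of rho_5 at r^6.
chi_{rho_5}(r^6) = 2*cos(2*pi*5*6/12) = -2

Justification: rho_5(r^6) is rotation by angle 2*pi*5*6/12, whose trace is 2*cos(2*pi*5*6/12) = -2.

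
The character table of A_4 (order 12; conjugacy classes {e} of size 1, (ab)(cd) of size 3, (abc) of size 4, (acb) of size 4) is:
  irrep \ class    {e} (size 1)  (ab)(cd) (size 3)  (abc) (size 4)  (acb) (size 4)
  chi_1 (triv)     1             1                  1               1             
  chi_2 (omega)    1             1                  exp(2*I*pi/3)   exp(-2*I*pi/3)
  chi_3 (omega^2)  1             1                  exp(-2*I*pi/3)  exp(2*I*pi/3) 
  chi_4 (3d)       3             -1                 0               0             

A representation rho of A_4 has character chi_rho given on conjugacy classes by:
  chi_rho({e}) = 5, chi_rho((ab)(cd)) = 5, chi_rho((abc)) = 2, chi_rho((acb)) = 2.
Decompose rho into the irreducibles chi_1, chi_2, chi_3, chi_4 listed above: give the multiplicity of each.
Multiplicities: chi_1: 3, chi_2: 1, chi_3: 1, chi_4: 0.

Details: Use <chi_rho, chi> = (1/|G|) sum_C |C| * chi_rho(C) * conj(chi(C)) with |G| = 12 for each irreducible chi in the table:
  <chi_rho, chi_1> = (1/12)[1*(5)*conj(1) + 3*(5)*conj(1) + 4*(2)*conj(1) + 4*(2)*conj(1)]
      = (1/12)[(5) + (15) + (8) + (8)] = 36/12 = 3
  <chi_rho, chi_2> = (1/12)[1*(5)*conj(1) + 3*(5)*conj(1) + 4*(2)*conj(exp(2*I*pi/3)) + 4*(2)*conj(exp(-2*I*pi/3))]
      = (1/12)[(5) + (15) + (4 + 12*exp(-2*I*pi/3) + 4*exp(2*I*pi/3)) + (4 + 4*exp(-2*I*pi/3) + 12*exp(2*I*pi/3))] = 12/12 = 1
  <chi_rho, chi_3> = (1/12)[1*(5)*conj(1) + 3*(5)*conj(1) + 4*(2)*conj(exp(-2*I*pi/3)) + 4*(2)*conj(exp(2*I*pi/3))]
      = (1/12)[(5) + (15) + (4 + 4*exp(-2*I*pi/3) + 12*exp(2*I*pi/3)) + (4 + 12*exp(-2*I*pi/3) + 4*exp(2*I*pi/3))] = 12/12 = 1
  <chi_rho, chi_4> = (1/12)[1*(5)*conj(3) + 3*(5)*conj(-1) + 4*(2)*conj(0) + 4*(2)*conj(0)]
      = (1/12)[(15) + (-15) + (0) + (0)] = 0/12 = 0
(Exp terms are combined using exp(i*s)*conj(exp(i*t)) = exp(i*(s-t)), and sums of them are collapsed using the identity that for every m > 1 the m distinct m-th roots of unity sum to 0, e.g. 1 + exp(2*I*pi/3) + exp(-2*I*pi/3) = 0.)
Dimension check: dim(rho) = sum (mult * dim) = 3*1 + 1*1 + 1*1 + 0*3 = 5 = chi_rho(e) = 5.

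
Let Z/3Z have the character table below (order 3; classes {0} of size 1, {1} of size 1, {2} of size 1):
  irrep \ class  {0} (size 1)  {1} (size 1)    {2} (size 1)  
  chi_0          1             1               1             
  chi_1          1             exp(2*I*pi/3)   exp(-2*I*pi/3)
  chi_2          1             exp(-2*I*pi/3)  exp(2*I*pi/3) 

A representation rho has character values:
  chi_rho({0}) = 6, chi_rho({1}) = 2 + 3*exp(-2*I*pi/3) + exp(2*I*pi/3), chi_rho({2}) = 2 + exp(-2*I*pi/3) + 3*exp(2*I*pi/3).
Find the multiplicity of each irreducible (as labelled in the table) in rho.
Multiplicities: chi_0: 2, chi_1: 1, chi_2: 3.

Argument: Use <chi_rho, chi> = (1/|G|) sum_C |C| * chi_rho(C) * conj(chi(C)) with |G| = 3 for each irreducible chi in the table:
  <chi_rho, chi_0> = (1/3)[1*(6)*conj(1) + 1*(2 + 3*exp(-2*I*pi/3) + exp(2*I*pi/3))*conj(1) + 1*(2 + exp(-2*I*pi/3) + 3*exp(2*I*pi/3))*conj(1)]
      = (1/3)[(6) + (2 + 3*exp(-2*I*pi/3) + exp(2*I*pi/3)) + (2 + exp(-2*I*pi/3) + 3*exp(2*I*pi/3))] = 6/3 = 2
  <chi_rho, chi_1> = (1/3)[1*(6)*conj(1) + 1*(2 + 3*exp(-2*I*pi/3) + exp(2*I*pi/3))*conj(exp(2*I*pi/3)) + 1*(2 + exp(-2*I*pi/3) + 3*exp(2*I*pi/3))*conj(exp(-2*I*pi/3))]
      = (1/3)[(6) + (1 + 2*exp(-2*I*pi/3) + 3*exp(2*I*pi/3)) + (1 + 3*exp(-2*I*pi/3) + 2*exp(2*I*pi/3))] = 3/3 = 1
  <chi_rho, chi_2> = (1/3)[1*(6)*conj(1) + 1*(2 + 3*exp(-2*I*pi/3) + exp(2*I*pi/3))*conj(exp(-2*I*pi/3)) + 1*(2 + exp(-2*I*pi/3) + 3*exp(2*I*pi/3))*conj(exp(2*I*pi/3))]
      = (1/3)[(6) + (3 + exp(-2*I*pi/3) + 2*exp(2*I*pi/3)) + (3 + 2*exp(-2*I*pi/3) + exp(2*I*pi/3))] = 9/3 = 3
(Exp terms are combined using exp(i*s)*conj(exp(i*t)) = exp(i*(s-t)), and sums of them are collapsed using the identity that for every m > 1 the m distinct m-th roots of unity sum to 0, e.g. 1 + exp(2*I*pi/3) + exp(-2*I*pi/3) = 0.)
Dimension check: dim(rho) = sum (mult * dim) = 2*1 + 1*1 + 3*1 = 6 = chi_rho(e) = 6.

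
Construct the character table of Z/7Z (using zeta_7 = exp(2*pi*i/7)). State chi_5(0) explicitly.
Character table of Z/7Z (irreps indexed chi_0,...,chi_6 with chi_k(m) = zeta_7^(k*m), zeta_7 = exp(2*pi*i/7)):
  irrep \ class  {0} (size 1)  {1} (size 1)    {2} (size 1)    {3} (size 1)    {4} (size 1)    {5} (size 1)    {6} (size 1)  
  chi_0          1             1               1               1               1               1               1             
  chi_1          1             exp(2*I*pi/7)   exp(4*I*pi/7)   exp(6*I*pi/7)   exp(-6*I*pi/7)  exp(-4*I*pi/7)  exp(-2*I*pi/7)
  chi_2          1             exp(4*I*pi/7)   exp(-6*I*pi/7)  exp(-2*I*pi/7)  exp(2*I*pi/7)   exp(6*I*pi/7)   exp(-4*I*pi/7)
  chi_3          1             exp(6*I*pi/7)   exp(-2*I*pi/7)  exp(4*I*pi/7)   exp(-4*I*pi/7)  exp(2*I*pi/7)   exp(-6*I*pi/7)
  chi_4          1             exp(-6*I*pi/7)  exp(2*I*pi/7)   exp(-4*I*pi/7)  exp(4*I*pi/7)   exp(-2*I*pi/7)  exp(6*I*pi/7) 
  chi_5          1             exp(-4*I*pi/7)  exp(6*I*pi/7)   exp(2*I*pi/7)   exp(-2*I*pi/7)  exp(-6*I*pi/7)  exp(4*I*pi/7) 
  chi_6          1             exp(-2*I*pi/7)  exp(-4*I*pi/7)  exp(-6*I*pi/7)  exp(6*I*pi/7)   exp(4*I*pi/7)   exp(2*I*pi/7) 

Spot check: chi_5(0) = zeta_7^(5*0) = zeta_7^0 = 1.

Proof sketch: Z/7Z is abelian, so all 7 irreducible complex representations are 1-dimensional. They are given by chi_k(m) = zeta_7^(k*m) for k = 0,...,6. Row orthogonality: sum_m chi_k(m) conj(chi_l(m)) = 7 * [k = l].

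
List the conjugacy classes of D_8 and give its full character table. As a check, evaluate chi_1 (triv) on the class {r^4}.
Conjugacy classes: {e} of size 1, {r^4} of size 1, {r^1, r^7} of size 2, {r^2, r^6} of size 2, {r^3, r^5} of size 2, {s, sr^2, ...} of size 4, {sr, sr^3, ...} of size 4.
Character table:
  irrep \ class              {e} (size 1)  {r^4} (size 1)  {r^1, r^7} (size 2)  {r^2, r^6} (size 2)  {r^3, r^5} (size 2)  {s, sr^2, ...} (size 4)  {sr, sr^3, ...} (size 4)
  chi_1 (triv)               1             1               1                    1                    1                    1                        1                       
  chi_2 (sign: r->1, s->-1)  1             1               1                    1                    1                    -1                       -1                      
  chi_3 (r->-1, s->1)        1             1               -1                   1                    -1                   1                        -1                      
  chi_4 (r->-1, s->-1)       1             1               -1                   1                    -1                   -1                       1                       
  chi_5 (2d, j=1)            2             -2              sqrt(2)              0                    -sqrt(2)             0                        0                       
  chi_6 (2d, j=2)            2             2               0                    -2                   0                    0                        0                       
  chi_7 (2d, j=3)            2             -2              -sqrt(2)             0                    sqrt(2)              0                        0                       

Spot check: chi_1 (triv) on {r^4} = 1.

Derivation: D_8 has order 2*8 = 16 with 7 conjugacy classes, hence 7 irreducibles. Sum of squared dims 1 + 1 + 1 + 1 + 4 + 4 + 4 = 16 = |G|. Linear characters come from the abelianisation; the 2-dimensional irreps have character r^k -> 2*cos(2*pi*j*k/8), reflections -> 0.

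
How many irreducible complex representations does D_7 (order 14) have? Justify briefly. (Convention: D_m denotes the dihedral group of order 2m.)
5

Details: The number of irreducible complex representations of a finite group equals its number of conjugacy classes. D_7 has 5 conjugacy classes ((n+3)/2 for n odd), so D_7 (order 14) has exactly 5 irreducible complex representations.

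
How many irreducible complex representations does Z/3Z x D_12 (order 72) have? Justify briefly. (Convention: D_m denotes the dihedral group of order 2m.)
27

Proof sketch: The number of irreducible complex representations of a finite group equals its number of conjugacy classes. For a direct product, #classes(G x H) = #classes(G) * #classes(H). Z/3Z has 3 classes (abelian), D_12 has 9 classes, so 3 * 9 = 27, so Z/3Z x D_12 (order 72) has exactly 27 irreducible complex representations.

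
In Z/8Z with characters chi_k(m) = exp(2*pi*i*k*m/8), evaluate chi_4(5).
chi_4(5) = zeta_8^20 = -1

Justification: chi_4(5) = zeta_8^(4*5) = zeta_8^20. Since zeta_8^8 = 1, this equals zeta_8^4 = exp(2*pi*i*4/8) = -1.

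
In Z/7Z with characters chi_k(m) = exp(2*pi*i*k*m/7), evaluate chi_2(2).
chi_2(2) = zeta_7^4 = exp(-6*I*pi/7)

Argument: chi_2(2) = zeta_7^(2*2) = zeta_7^4. Since zeta_7^7 = 1, this equals zeta_7^4 = exp(2*pi*i*4/7) = exp(-6*I*pi/7).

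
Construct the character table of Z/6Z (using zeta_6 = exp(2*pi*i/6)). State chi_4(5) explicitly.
Character table of Z/6Z (irreps indexed chi_0,...,chi_5 with chi_k(m) = zeta_6^(k*m), zeta_6 = exp(2*pi*i/6)):
  irrep \ class  {0} (size 1)  {1} (size 1)    {2} (size 1)    {3} (size 1)  {4} (size 1)    {5} (size 1)  
  chi_0          1             1               1               1             1               1             
  chi_1          1             exp(I*pi/3)     exp(2*I*pi/3)   -1            exp(-2*I*pi/3)  exp(-I*pi/3)  
  chi_2          1             exp(2*I*pi/3)   exp(-2*I*pi/3)  1             exp(2*I*pi/3)   exp(-2*I*pi/3)
  chi_3          1             -1              1               -1            1               -1            
  chi_4          1             exp(-2*I*pi/3)  exp(2*I*pi/3)   1             exp(-2*I*pi/3)  exp(2*I*pi/3) 
  chi_5          1             exp(-I*pi/3)    exp(-2*I*pi/3)  -1            exp(2*I*pi/3)   exp(I*pi/3)   

Spot check: chi_4(5) = zeta_6^(4*5) = zeta_6^20 = exp(2*I*pi/3).

Derivation: Z/6Z is abelian, so all 6 irreducible complex representations are 1-dimensional. They are given by chi_k(m) = zeta_6^(k*m) for k = 0,...,5. Row orthogonality: sum_m chi_k(m) conj(chi_l(m)) = 6 * [k = l].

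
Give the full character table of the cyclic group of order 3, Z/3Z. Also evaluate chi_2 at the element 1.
Character table of Z/3Z (irreps indexed chi_0,...,chi_2 with chi_k(m) = zeta_3^(k*m), zeta_3 = exp(2*pi*i/3)):
  irrep \ class  {0} (size 1)  {1} (size 1)    {2} (size 1)  
  chi_0          1             1               1             
  chi_1          1             exp(2*I*pi/3)   exp(-2*I*pi/3)
  chi_2          1             exp(-2*I*pi/3)  exp(2*I*pi/3) 

Spot check: chi_2(1) = zeta_3^(2*1) = zeta_3^2 = exp(-2*I*pi/3).

Z/3Z is abelian, so all 3 irreducible complex representations are 1-dimensional. They are given by chi_k(m) = zeta_3^(k*m) for k = 0,...,2. Row orthogonality: sum_m chi_k(m) conj(chi_l(m)) = 3 * [k = l].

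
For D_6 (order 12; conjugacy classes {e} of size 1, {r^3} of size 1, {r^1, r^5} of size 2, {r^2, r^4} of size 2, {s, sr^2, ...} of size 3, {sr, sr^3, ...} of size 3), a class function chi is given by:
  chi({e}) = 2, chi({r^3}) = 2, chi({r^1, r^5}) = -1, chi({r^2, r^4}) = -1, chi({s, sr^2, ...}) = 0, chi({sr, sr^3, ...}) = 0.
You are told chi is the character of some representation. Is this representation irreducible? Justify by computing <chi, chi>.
Irreducible: <chi, chi> = 1.

Argument: <chi, chi> = (1/|G|) sum_C |C| * |chi(C)|^2 = (1/12)[1*|2|^2 + 1*|2|^2 + 2*|-1|^2 + 2*|-1|^2 + 3*|0|^2 + 3*|0|^2]
  = (1/12)[(4) + (4) + (2) + (2) + (0) + (0)] = 12/12 = 1.
A character is irreducible iff <chi, chi> = 1, so this representation is irreducible.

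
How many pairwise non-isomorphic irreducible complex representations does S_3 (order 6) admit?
3

Why: The number of irreducible complex representations of a finite group equals its number of conjugacy classes. Conjugacy classes in S_3 correspond to cycle types, i.e. partitions of 3; there are p(3) = 3 of them, so S_3 (order 6) has exactly 3 irreducible complex representations.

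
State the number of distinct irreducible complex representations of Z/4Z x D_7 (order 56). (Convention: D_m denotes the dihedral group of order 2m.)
20

Explanation: The number of irreducible complex representations of a finite group equals its number of conjugacy classes. For a direct product, #classes(G x H) = #classes(G) * #classes(H). Z/4Z has 4 classes (abelian), D_7 has 5 classes, so 4 * 5 = 20, so Z/4Z x D_7 (order 56) has exactly 20 irreducible complex representations.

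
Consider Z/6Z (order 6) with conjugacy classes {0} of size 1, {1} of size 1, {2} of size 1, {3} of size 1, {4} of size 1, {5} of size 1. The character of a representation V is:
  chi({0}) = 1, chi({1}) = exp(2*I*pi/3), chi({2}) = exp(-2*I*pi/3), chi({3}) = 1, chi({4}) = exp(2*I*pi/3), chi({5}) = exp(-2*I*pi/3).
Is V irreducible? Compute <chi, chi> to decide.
Irreducible: <chi, chi> = 1.

Proof sketch: <chi, chi> = (1/|G|) sum_C |C| * |chi(C)|^2 = (1/6)[1*|1|^2 + 1*|exp(2*I*pi/3)|^2 + 1*|exp(-2*I*pi/3)|^2 + 1*|1|^2 + 1*|exp(2*I*pi/3)|^2 + 1*|exp(-2*I*pi/3)|^2]
  = (1/6)[(1) + (1) + (1) + (1) + (1) + (1)] = 6/6 = 1.
(Exp terms are combined using exp(i*s)*conj(exp(i*t)) = exp(i*(s-t)), and sums of them are collapsed using the identity that for every m > 1 the m distinct m-th roots of unity sum to 0, e.g. 1 + exp(2*I*pi/3) + exp(-2*I*pi/3) = 0.)
A character is irreducible iff <chi, chi> = 1, so this representation is irreducible.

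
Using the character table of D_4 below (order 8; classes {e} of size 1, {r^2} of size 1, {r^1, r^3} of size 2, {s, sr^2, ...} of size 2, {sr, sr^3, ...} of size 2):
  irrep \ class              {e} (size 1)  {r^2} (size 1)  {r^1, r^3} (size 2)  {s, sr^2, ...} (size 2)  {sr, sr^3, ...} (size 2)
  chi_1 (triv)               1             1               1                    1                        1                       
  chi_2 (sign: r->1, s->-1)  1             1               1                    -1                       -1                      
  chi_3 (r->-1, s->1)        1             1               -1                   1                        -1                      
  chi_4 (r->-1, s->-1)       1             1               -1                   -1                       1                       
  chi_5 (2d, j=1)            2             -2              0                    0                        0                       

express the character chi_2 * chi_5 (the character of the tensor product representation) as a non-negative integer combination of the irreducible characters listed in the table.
chi_2 tensor chi_5 = chi_5 (all other irreducibles have multiplicity 0).

Details: The character of a tensor product is the pointwise product (chi_2 * chi_5)(C) = chi_2(C) * chi_5(C):
  {e}: (1)*(2), {r^2}: (1)*(-2), {r^1, r^3}: (1)*(0), {s, sr^2, ...}: (-1)*(0), {sr, sr^3, ...}: (-1)*(0)
so (chi_2 * chi_5) takes values
  {e} -> 2, {r^2} -> -2, {r^1, r^3} -> 0, {s, sr^2, ...} -> 0, {sr, sr^3, ...} -> 0.
Now take the inner product of this character with each irreducible chi from the table, <chi_2*chi_5, chi> = (1/8) sum_C |C| (chi_2*chi_5)(C) conj(chi(C)):
  <chi_2*chi_5, chi_1> = (1/8)[1*(2)*conj(1) + 1*(-2)*conj(1) + 2*(0)*conj(1) + 2*(0)*conj(1) + 2*(0)*conj(1)]
      = (1/8)[(2) + (-2) + (0) + (0) + (0)] = 0/8 = 0
  <chi_2*chi_5, chi_2> = (1/8)[1*(2)*conj(1) + 1*(-2)*conj(1) + 2*(0)*conj(1) + 2*(0)*conj(-1) + 2*(0)*conj(-1)]
      = (1/8)[(2) + (-2) + (0) + (0) + (0)] = 0/8 = 0
  <chi_2*chi_5, chi_3> = (1/8)[1*(2)*conj(1) + 1*(-2)*conj(1) + 2*(0)*conj(-1) + 2*(0)*conj(1) + 2*(0)*conj(-1)]
      = (1/8)[(2) + (-2) + (0) + (0) + (0)] = 0/8 = 0
  <chi_2*chi_5, chi_4> = (1/8)[1*(2)*conj(1) + 1*(-2)*conj(1) + 2*(0)*conj(-1) + 2*(0)*conj(-1) + 2*(0)*conj(1)]
      = (1/8)[(2) + (-2) + (0) + (0) + (0)] = 0/8 = 0
  <chi_2*chi_5, chi_5> = (1/8)[1*(2)*conj(2) + 1*(-2)*conj(-2) + 2*(0)*conj(0) + 2*(0)*conj(0) + 2*(0)*conj(0)]
      = (1/8)[(4) + (4) + (0) + (0) + (0)] = 8/8 = 1
Hence the multiplicities are chi_5: 1. Dimension check: dim(chi_2)*dim(chi_5) = 1*2 = 2 and sum (mult * dim) = 1*2 = 2.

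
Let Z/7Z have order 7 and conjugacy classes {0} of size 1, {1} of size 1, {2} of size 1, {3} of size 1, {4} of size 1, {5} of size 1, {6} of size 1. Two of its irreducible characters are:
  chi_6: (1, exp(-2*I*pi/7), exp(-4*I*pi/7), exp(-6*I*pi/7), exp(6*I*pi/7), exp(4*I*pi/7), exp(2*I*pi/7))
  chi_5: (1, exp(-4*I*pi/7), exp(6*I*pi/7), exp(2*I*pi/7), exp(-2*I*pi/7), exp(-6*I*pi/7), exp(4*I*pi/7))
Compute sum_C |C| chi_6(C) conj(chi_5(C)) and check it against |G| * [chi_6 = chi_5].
Sum = 0; so <chi_6, chi_5> = 0 (distinct irreducibles are orthogonal).

Proof sketch: Compute term by term over conjugacy classes (|C| * chi_6(C) * conj(chi_5(C))):
  1*(1)*conj(1) + 1*(exp(-2*I*pi/7))*conj(exp(-4*I*pi/7)) + 1*(exp(-4*I*pi/7))*conj(exp(6*I*pi/7)) + 1*(exp(-6*I*pi/7))*conj(exp(2*I*pi/7)) + 1*(exp(6*I*pi/7))*conj(exp(-2*I*pi/7)) + 1*(exp(4*I*pi/7))*conj(exp(-6*I*pi/7)) + 1*(exp(2*I*pi/7))*conj(exp(4*I*pi/7))
  = (1) + (exp(2*I*pi/7)) + (exp(4*I*pi/7)) + (exp(6*I*pi/7)) + (exp(-6*I*pi/7)) + (exp(-4*I*pi/7)) + (exp(-2*I*pi/7))
  = 0.
(Exp terms are combined using exp(i*s)*conj(exp(i*t)) = exp(i*(s-t)), and sums of them are collapsed using the identity that for every m > 1 the m distinct m-th roots of unity sum to 0, e.g. 1 + exp(2*I*pi/3) + exp(-2*I*pi/3) = 0.)
Dividing by |G| = 7 gives 0/7 = 0, matching the row-orthogonality relation <chi_6, chi_5> = [chi_6 = chi_5].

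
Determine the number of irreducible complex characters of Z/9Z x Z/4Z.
36

Argument: The number of irreducible complex representations of a finite group equals its number of conjugacy classes. Z/9Z x Z/4Z is abelian of order 36, so every element is its own conjugacy class: 36 classes, so Z/9Z x Z/4Z (order 36) has exactly 36 irreducible complex representations.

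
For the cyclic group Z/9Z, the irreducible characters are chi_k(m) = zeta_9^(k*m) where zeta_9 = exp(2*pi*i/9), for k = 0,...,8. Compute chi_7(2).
chi_7(2) = zeta_9^14 = exp(-8*I*pi/9)

Details: chi_7(2) = zeta_9^(7*2) = zeta_9^14. Since zeta_9^9 = 1, this equals zeta_9^5 = exp(2*pi*i*5/9) = exp(-8*I*pi/9).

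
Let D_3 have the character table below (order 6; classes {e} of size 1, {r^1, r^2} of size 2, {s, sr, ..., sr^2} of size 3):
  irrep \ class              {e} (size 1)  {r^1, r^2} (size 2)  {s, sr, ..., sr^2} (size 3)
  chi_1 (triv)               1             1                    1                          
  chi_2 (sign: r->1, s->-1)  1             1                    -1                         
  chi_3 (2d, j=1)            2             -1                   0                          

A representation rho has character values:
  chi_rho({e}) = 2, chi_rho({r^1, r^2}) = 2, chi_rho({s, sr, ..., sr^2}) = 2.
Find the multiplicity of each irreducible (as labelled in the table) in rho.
Multiplicities: chi_1: 2, chi_2: 0, chi_3: 0.

Working: Use <chi_rho, chi> = (1/|G|) sum_C |C| * chi_rho(C) * conj(chi(C)) with |G| = 6 for each irreducible chi in the table:
  <chi_rho, chi_1> = (1/6)[1*(2)*conj(1) + 2*(2)*conj(1) + 3*(2)*conj(1)]
      = (1/6)[(2) + (4) + (6)] = 12/6 = 2
  <chi_rho, chi_2> = (1/6)[1*(2)*conj(1) + 2*(2)*conj(1) + 3*(2)*conj(-1)]
      = (1/6)[(2) + (4) + (-6)] = 0/6 = 0
  <chi_rho, chi_3> = (1/6)[1*(2)*conj(2) + 2*(2)*conj(-1) + 3*(2)*conj(0)]
      = (1/6)[(4) + (-4) + (0)] = 0/6 = 0
Dimension check: dim(rho) = sum (mult * dim) = 2*1 + 0*1 + 0*2 = 2 = chi_rho(e) = 2.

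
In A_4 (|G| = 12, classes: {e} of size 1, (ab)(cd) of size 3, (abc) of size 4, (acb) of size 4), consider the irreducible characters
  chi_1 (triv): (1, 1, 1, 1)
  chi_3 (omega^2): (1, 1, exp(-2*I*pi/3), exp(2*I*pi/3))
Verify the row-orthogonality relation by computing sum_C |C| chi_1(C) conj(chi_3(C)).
Sum = 0; so <chi_1, chi_3> = 0 (distinct irreducibles are orthogonal).

Justification: Compute term by term over conjugacy classes (|C| * chi_1(C) * conj(chi_3(C))):
  1*(1)*conj(1) + 3*(1)*conj(1) + 4*(1)*conj(exp(-2*I*pi/3)) + 4*(1)*conj(exp(2*I*pi/3))
  = (1) + (3) + (4*exp(2*I*pi/3)) + (4*exp(-2*I*pi/3))
  = 0.
(Exp terms are combined using exp(i*s)*conj(exp(i*t)) = exp(i*(s-t)), and sums of them are collapsed using the identity that for every m > 1 the m distinct m-th roots of unity sum to 0, e.g. 1 + exp(2*I*pi/3) + exp(-2*I*pi/3) = 0.)
Dividing by |G| = 12 gives 0/12 = 0, matching the row-orthogonality relation <chi_1, chi_3> = [chi_1 = chi_3].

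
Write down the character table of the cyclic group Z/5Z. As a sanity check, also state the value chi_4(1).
Character table of Z/5Z (irreps indexed chi_0,...,chi_4 with chi_k(m) = zeta_5^(k*m), zeta_5 = exp(2*pi*i/5)):
  irrep \ class  {0} (size 1)  {1} (size 1)    {2} (size 1)    {3} (size 1)    {4} (size 1)  
  chi_0          1             1               1               1               1             
  chi_1          1             exp(2*I*pi/5)   exp(4*I*pi/5)   exp(-4*I*pi/5)  exp(-2*I*pi/5)
  chi_2          1             exp(4*I*pi/5)   exp(-2*I*pi/5)  exp(2*I*pi/5)   exp(-4*I*pi/5)
  chi_3          1             exp(-4*I*pi/5)  exp(2*I*pi/5)   exp(-2*I*pi/5)  exp(4*I*pi/5) 
  chi_4          1             exp(-2*I*pi/5)  exp(-4*I*pi/5)  exp(4*I*pi/5)   exp(2*I*pi/5) 

Spot check: chi_4(1) = zeta_5^(4*1) = zeta_5^4 = exp(-2*I*pi/5).

Reasoning: Z/5Z is abelian, so all 5 irreducible complex representations are 1-dimensional. They are given by chi_k(m) = zeta_5^(k*m) for k = 0,...,4. Row orthogonality: sum_m chi_k(m) conj(chi_l(m)) = 5 * [k = l].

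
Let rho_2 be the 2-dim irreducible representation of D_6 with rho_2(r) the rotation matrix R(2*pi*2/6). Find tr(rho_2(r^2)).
chi_{rho_2}(r^2) = 2*cos(2*pi*2*2/6) = -1

Details: rho_2(r^2) is rotation by angle 2*pi*2*2/6, whose trace is 2*cos(2*pi*2*2/6) = -1.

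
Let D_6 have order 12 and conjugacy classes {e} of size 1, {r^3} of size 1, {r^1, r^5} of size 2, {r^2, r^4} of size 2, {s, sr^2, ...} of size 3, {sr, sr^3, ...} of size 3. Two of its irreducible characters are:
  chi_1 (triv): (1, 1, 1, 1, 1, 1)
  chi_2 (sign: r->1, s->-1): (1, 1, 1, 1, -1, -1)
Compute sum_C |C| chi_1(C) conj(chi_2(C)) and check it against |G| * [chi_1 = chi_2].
Sum = 0; so <chi_1, chi_2> = 0 (distinct irreducibles are orthogonal).

Details: Compute term by term over conjugacy classes (|C| * chi_1(C) * conj(chi_2(C))):
  1*(1)*conj(1) + 1*(1)*conj(1) + 2*(1)*conj(1) + 2*(1)*conj(1) + 3*(1)*conj(-1) + 3*(1)*conj(-1)
  = (1) + (1) + (2) + (2) + (-3) + (-3)
  = 0.
Dividing by |G| = 12 gives 0/12 = 0, matching the row-orthogonality relation <chi_1, chi_2> = [chi_1 = chi_2].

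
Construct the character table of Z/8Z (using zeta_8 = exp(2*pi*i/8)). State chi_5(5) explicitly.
Character table of Z/8Z (irreps indexed chi_0,...,chi_7 with chi_k(m) = zeta_8^(k*m), zeta_8 = exp(2*pi*i/8)):
  irrep \ class  {0} (size 1)  {1} (size 1)    {2} (size 1)  {3} (size 1)    {4} (size 1)  {5} (size 1)    {6} (size 1)  {7} (size 1)  
  chi_0          1             1               1             1               1             1               1             1             
  chi_1          1             exp(I*pi/4)     I             exp(3*I*pi/4)   -1            exp(-3*I*pi/4)  -I            exp(-I*pi/4)  
  chi_2          1             I               -1            -I              1             I               -1            -I            
  chi_3          1             exp(3*I*pi/4)   -I            exp(I*pi/4)     -1            exp(-I*pi/4)    I             exp(-3*I*pi/4)
  chi_4          1             -1              1             -1              1             -1              1             -1            
  chi_5          1             exp(-3*I*pi/4)  I             exp(-I*pi/4)    -1            exp(I*pi/4)     -I            exp(3*I*pi/4) 
  chi_6          1             -I              -1            I               1             -I              -1            I             
  chi_7          1             exp(-I*pi/4)    -I            exp(-3*I*pi/4)  -1            exp(3*I*pi/4)   I             exp(I*pi/4)   

Spot check: chi_5(5) = zeta_8^(5*5) = zeta_8^25 = exp(I*pi/4).

Details: Z/8Z is abelian, so all 8 irreducible complex representations are 1-dimensional. They are given by chi_k(m) = zeta_8^(k*m) for k = 0,...,7. Row orthogonality: sum_m chi_k(m) conj(chi_l(m)) = 8 * [k = l].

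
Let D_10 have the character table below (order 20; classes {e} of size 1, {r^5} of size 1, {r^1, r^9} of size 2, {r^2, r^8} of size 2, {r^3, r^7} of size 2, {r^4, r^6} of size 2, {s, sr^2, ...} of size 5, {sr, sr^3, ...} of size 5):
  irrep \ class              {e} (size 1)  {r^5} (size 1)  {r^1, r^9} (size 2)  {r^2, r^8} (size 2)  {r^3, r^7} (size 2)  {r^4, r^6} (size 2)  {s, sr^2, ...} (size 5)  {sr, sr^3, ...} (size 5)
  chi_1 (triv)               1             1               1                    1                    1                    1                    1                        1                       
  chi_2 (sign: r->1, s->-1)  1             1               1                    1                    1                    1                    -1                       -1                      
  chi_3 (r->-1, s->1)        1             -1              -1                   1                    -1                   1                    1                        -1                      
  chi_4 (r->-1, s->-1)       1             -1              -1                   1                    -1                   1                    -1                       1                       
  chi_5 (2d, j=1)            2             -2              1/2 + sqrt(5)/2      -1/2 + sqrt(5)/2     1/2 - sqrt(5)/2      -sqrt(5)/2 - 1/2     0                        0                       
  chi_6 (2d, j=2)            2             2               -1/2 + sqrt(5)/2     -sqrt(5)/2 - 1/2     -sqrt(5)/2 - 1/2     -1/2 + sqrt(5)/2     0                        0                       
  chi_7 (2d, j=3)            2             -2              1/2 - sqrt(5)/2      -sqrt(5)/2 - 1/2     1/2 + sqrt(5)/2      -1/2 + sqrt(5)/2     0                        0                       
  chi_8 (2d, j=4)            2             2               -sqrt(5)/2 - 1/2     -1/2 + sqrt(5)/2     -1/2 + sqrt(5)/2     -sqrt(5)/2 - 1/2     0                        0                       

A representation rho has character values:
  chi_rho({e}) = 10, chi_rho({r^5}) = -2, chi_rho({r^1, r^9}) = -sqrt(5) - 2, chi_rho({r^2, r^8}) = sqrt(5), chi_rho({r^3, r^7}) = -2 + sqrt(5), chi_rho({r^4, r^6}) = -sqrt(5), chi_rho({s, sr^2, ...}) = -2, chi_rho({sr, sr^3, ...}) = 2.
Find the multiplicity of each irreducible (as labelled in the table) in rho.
Multiplicities: chi_1: 0, chi_2: 0, chi_3: 0, chi_4: 2, chi_5: 1, chi_6: 0, chi_7: 1, chi_8: 2.

Proof sketch: Use <chi_rho, chi> = (1/|G|) sum_C |C| * chi_rho(C) * conj(chi(C)) with |G| = 20 for each irreducible chi in the table:
  <chi_rho, chi_1> = (1/20)[1*(10)*conj(1) + 1*(-2)*conj(1) + 2*(-sqrt(5) - 2)*conj(1) + 2*(sqrt(5))*conj(1) + 2*(-2 + sqrt(5))*conj(1) + 2*(-sqrt(5))*conj(1) + 5*(-2)*conj(1) + 5*(2)*conj(1)]
      = (1/20)[(10) + (-2) + (-2*sqrt(5) - 4) + (2*sqrt(5)) + (-4 + 2*sqrt(5)) + (-2*sqrt(5)) + (-10) + (10)] = 0/20 = 0
  <chi_rho, chi_2> = (1/20)[1*(10)*conj(1) + 1*(-2)*conj(1) + 2*(-sqrt(5) - 2)*conj(1) + 2*(sqrt(5))*conj(1) + 2*(-2 + sqrt(5))*conj(1) + 2*(-sqrt(5))*conj(1) + 5*(-2)*conj(-1) + 5*(2)*conj(-1)]
      = (1/20)[(10) + (-2) + (-2*sqrt(5) - 4) + (2*sqrt(5)) + (-4 + 2*sqrt(5)) + (-2*sqrt(5)) + (10) + (-10)] = 0/20 = 0
  <chi_rho, chi_3> = (1/20)[1*(10)*conj(1) + 1*(-2)*conj(-1) + 2*(-sqrt(5) - 2)*conj(-1) + 2*(sqrt(5))*conj(1) + 2*(-2 + sqrt(5))*conj(-1) + 2*(-sqrt(5))*conj(1) + 5*(-2)*conj(1) + 5*(2)*conj(-1)]
      = (1/20)[(10) + (2) + (4 + 2*sqrt(5)) + (2*sqrt(5)) + (4 - 2*sqrt(5)) + (-2*sqrt(5)) + (-10) + (-10)] = 0/20 = 0
  <chi_rho, chi_4> = (1/20)[1*(10)*conj(1) + 1*(-2)*conj(-1) + 2*(-sqrt(5) - 2)*conj(-1) + 2*(sqrt(5))*conj(1) + 2*(-2 + sqrt(5))*conj(-1) + 2*(-sqrt(5))*conj(1) + 5*(-2)*conj(-1) + 5*(2)*conj(1)]
      = (1/20)[(10) + (2) + (4 + 2*sqrt(5)) + (2*sqrt(5)) + (4 - 2*sqrt(5)) + (-2*sqrt(5)) + (10) + (10)] = 40/20 = 2
  <chi_rho, chi_5> = (1/20)[1*(10)*conj(2) + 1*(-2)*conj(-2) + 2*(-sqrt(5) - 2)*conj(1/2 + sqrt(5)/2) + 2*(sqrt(5))*conj(-1/2 + sqrt(5)/2) + 2*(-2 + sqrt(5))*conj(1/2 - sqrt(5)/2) + 2*(-sqrt(5))*conj(-sqrt(5)/2 - 1/2) + 5*(-2)*conj(0) + 5*(2)*conj(0)]
      = (1/20)[(20) + (4) + (-7 - 3*sqrt(5)) + (5 - sqrt(5)) + (-7 + 3*sqrt(5)) + (sqrt(5) + 5) + (0) + (0)] = 20/20 = 1
  <chi_rho, chi_6> = (1/20)[1*(10)*conj(2) + 1*(-2)*conj(2) + 2*(-sqrt(5) - 2)*conj(-1/2 + sqrt(5)/2) + 2*(sqrt(5))*conj(-sqrt(5)/2 - 1/2) + 2*(-2 + sqrt(5))*conj(-sqrt(5)/2 - 1/2) + 2*(-sqrt(5))*conj(-1/2 + sqrt(5)/2) + 5*(-2)*conj(0) + 5*(2)*conj(0)]
      = (1/20)[(20) + (-4) + (-3 - sqrt(5)) + (-5 - sqrt(5)) + (-3 + sqrt(5)) + (-5 + sqrt(5)) + (0) + (0)] = 0/20 = 0
  <chi_rho, chi_7> = (1/20)[1*(10)*conj(2) + 1*(-2)*conj(-2) + 2*(-sqrt(5) - 2)*conj(1/2 - sqrt(5)/2) + 2*(sqrt(5))*conj(-sqrt(5)/2 - 1/2) + 2*(-2 + sqrt(5))*conj(1/2 + sqrt(5)/2) + 2*(-sqrt(5))*conj(-1/2 + sqrt(5)/2) + 5*(-2)*conj(0) + 5*(2)*conj(0)]
      = (1/20)[(20) + (4) + (sqrt(5) + 3) + (-5 - sqrt(5)) + (3 - sqrt(5)) + (-5 + sqrt(5)) + (0) + (0)] = 20/20 = 1
  <chi_rho, chi_8> = (1/20)[1*(10)*conj(2) + 1*(-2)*conj(2) + 2*(-sqrt(5) - 2)*conj(-sqrt(5)/2 - 1/2) + 2*(sqrt(5))*conj(-1/2 + sqrt(5)/2) + 2*(-2 + sqrt(5))*conj(-1/2 + sqrt(5)/2) + 2*(-sqrt(5))*conj(-sqrt(5)/2 - 1/2) + 5*(-2)*conj(0) + 5*(2)*conj(0)]
      = (1/20)[(20) + (-4) + (3*sqrt(5) + 7) + (5 - sqrt(5)) + (7 - 3*sqrt(5)) + (sqrt(5) + 5) + (0) + (0)] = 40/20 = 2
Dimension check: dim(rho) = sum (mult * dim) = 0*1 + 0*1 + 0*1 + 2*1 + 1*2 + 0*2 + 1*2 + 2*2 = 10 = chi_rho(e) = 10.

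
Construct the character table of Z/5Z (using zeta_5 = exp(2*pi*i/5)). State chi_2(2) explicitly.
Character table of Z/5Z (irreps indexed chi_0,...,chi_4 with chi_k(m) = zeta_5^(k*m), zeta_5 = exp(2*pi*i/5)):
  irrep \ class  {0} (size 1)  {1} (size 1)    {2} (size 1)    {3} (size 1)    {4} (size 1)  
  chi_0          1             1               1               1               1             
  chi_1          1             exp(2*I*pi/5)   exp(4*I*pi/5)   exp(-4*I*pi/5)  exp(-2*I*pi/5)
  chi_2          1             exp(4*I*pi/5)   exp(-2*I*pi/5)  exp(2*I*pi/5)   exp(-4*I*pi/5)
  chi_3          1             exp(-4*I*pi/5)  exp(2*I*pi/5)   exp(-2*I*pi/5)  exp(4*I*pi/5) 
  chi_4          1             exp(-2*I*pi/5)  exp(-4*I*pi/5)  exp(4*I*pi/5)   exp(2*I*pi/5) 

Spot check: chi_2(2) = zeta_5^(2*2) = zeta_5^4 = exp(-2*I*pi/5).

Argument: Z/5Z is abelian, so all 5 irreducible complex representations are 1-dimensional. They are given by chi_k(m) = zeta_5^(k*m) for k = 0,...,4. Row orthogonality: sum_m chi_k(m) conj(chi_l(m)) = 5 * [k = l].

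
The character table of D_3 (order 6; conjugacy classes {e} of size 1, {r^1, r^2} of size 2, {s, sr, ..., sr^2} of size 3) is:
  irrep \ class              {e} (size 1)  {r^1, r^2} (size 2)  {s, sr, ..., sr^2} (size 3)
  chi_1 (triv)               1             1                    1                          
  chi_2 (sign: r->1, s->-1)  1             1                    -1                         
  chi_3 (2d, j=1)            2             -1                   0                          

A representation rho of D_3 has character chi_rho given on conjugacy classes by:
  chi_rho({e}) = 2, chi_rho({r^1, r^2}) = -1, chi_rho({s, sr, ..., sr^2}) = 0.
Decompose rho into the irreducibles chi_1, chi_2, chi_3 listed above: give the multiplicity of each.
Multiplicities: chi_1: 0, chi_2: 0, chi_3: 1.

Why: Use <chi_rho, chi> = (1/|G|) sum_C |C| * chi_rho(C) * conj(chi(C)) with |G| = 6 for each irreducible chi in the table:
  <chi_rho, chi_1> = (1/6)[1*(2)*conj(1) + 2*(-1)*conj(1) + 3*(0)*conj(1)]
      = (1/6)[(2) + (-2) + (0)] = 0/6 = 0
  <chi_rho, chi_2> = (1/6)[1*(2)*conj(1) + 2*(-1)*conj(1) + 3*(0)*conj(-1)]
      = (1/6)[(2) + (-2) + (0)] = 0/6 = 0
  <chi_rho, chi_3> = (1/6)[1*(2)*conj(2) + 2*(-1)*conj(-1) + 3*(0)*conj(0)]
      = (1/6)[(4) + (2) + (0)] = 6/6 = 1
Dimension check: dim(rho) = sum (mult * dim) = 0*1 + 0*1 + 1*2 = 2 = chi_rho(e) = 2.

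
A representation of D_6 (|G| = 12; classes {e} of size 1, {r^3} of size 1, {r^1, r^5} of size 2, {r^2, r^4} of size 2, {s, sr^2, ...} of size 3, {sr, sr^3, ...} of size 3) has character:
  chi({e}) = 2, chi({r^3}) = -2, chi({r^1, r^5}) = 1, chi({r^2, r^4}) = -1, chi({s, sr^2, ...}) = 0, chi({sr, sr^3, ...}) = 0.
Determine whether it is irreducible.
Irreducible: <chi, chi> = 1.

Argument: <chi, chi> = (1/|G|) sum_C |C| * |chi(C)|^2 = (1/12)[1*|2|^2 + 1*|-2|^2 + 2*|1|^2 + 2*|-1|^2 + 3*|0|^2 + 3*|0|^2]
  = (1/12)[(4) + (4) + (2) + (2) + (0) + (0)] = 12/12 = 1.
A character is irreducible iff <chi, chi> = 1, so this representation is irreducible.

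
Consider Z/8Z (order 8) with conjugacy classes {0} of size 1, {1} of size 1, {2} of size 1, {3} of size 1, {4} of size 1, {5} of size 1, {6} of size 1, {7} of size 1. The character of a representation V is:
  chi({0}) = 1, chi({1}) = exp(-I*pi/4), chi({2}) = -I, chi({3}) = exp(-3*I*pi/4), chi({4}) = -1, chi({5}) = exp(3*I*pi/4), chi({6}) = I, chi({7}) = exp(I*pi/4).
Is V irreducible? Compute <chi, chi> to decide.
Irreducible: <chi, chi> = 1.

Derivation: <chi, chi> = (1/|G|) sum_C |C| * |chi(C)|^2 = (1/8)[1*|1|^2 + 1*|exp(-I*pi/4)|^2 + 1*|-I|^2 + 1*|exp(-3*I*pi/4)|^2 + 1*|-1|^2 + 1*|exp(3*I*pi/4)|^2 + 1*|I|^2 + 1*|exp(I*pi/4)|^2]
  = (1/8)[(1) + (1) + (1) + (1) + (1) + (1) + (1) + (1)] = 8/8 = 1.
(Exp terms are combined using exp(i*s)*conj(exp(i*t)) = exp(i*(s-t)), and sums of them are collapsed using the identity that for every m > 1 the m distinct m-th roots of unity sum to 0, e.g. 1 + exp(2*I*pi/3) + exp(-2*I*pi/3) = 0.)
A character is irreducible iff <chi, chi> = 1, so this representation is irreducible.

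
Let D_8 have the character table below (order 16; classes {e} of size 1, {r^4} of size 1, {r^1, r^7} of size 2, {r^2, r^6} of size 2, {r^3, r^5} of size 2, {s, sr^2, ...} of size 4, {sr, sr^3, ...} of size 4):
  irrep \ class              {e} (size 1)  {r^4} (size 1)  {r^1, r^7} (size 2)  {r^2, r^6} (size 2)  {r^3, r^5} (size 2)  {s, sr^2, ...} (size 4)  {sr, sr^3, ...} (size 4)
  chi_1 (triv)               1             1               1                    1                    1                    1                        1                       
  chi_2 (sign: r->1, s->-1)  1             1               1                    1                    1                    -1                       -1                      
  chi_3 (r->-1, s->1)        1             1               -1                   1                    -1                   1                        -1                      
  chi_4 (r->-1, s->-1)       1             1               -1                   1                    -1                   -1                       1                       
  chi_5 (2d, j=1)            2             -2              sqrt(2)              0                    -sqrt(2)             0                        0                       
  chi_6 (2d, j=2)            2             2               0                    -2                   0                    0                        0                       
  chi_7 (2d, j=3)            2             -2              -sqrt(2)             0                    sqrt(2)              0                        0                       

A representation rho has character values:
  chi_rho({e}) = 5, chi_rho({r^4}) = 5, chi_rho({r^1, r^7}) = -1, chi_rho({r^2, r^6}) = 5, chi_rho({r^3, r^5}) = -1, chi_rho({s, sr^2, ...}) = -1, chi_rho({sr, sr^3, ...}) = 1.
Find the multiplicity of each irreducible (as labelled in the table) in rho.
Multiplicities: chi_1: 1, chi_2: 1, chi_3: 1, chi_4: 2, chi_5: 0, chi_6: 0, chi_7: 0.

Details: Use <chi_rho, chi> = (1/|G|) sum_C |C| * chi_rho(C) * conj(chi(C)) with |G| = 16 for each irreducible chi in the table:
  <chi_rho, chi_1> = (1/16)[1*(5)*conj(1) + 1*(5)*conj(1) + 2*(-1)*conj(1) + 2*(5)*conj(1) + 2*(-1)*conj(1) + 4*(-1)*conj(1) + 4*(1)*conj(1)]
      = (1/16)[(5) + (5) + (-2) + (10) + (-2) + (-4) + (4)] = 16/16 = 1
  <chi_rho, chi_2> = (1/16)[1*(5)*conj(1) + 1*(5)*conj(1) + 2*(-1)*conj(1) + 2*(5)*conj(1) + 2*(-1)*conj(1) + 4*(-1)*conj(-1) + 4*(1)*conj(-1)]
      = (1/16)[(5) + (5) + (-2) + (10) + (-2) + (4) + (-4)] = 16/16 = 1
  <chi_rho, chi_3> = (1/16)[1*(5)*conj(1) + 1*(5)*conj(1) + 2*(-1)*conj(-1) + 2*(5)*conj(1) + 2*(-1)*conj(-1) + 4*(-1)*conj(1) + 4*(1)*conj(-1)]
      = (1/16)[(5) + (5) + (2) + (10) + (2) + (-4) + (-4)] = 16/16 = 1
  <chi_rho, chi_4> = (1/16)[1*(5)*conj(1) + 1*(5)*conj(1) + 2*(-1)*conj(-1) + 2*(5)*conj(1) + 2*(-1)*conj(-1) + 4*(-1)*conj(-1) + 4*(1)*conj(1)]
      = (1/16)[(5) + (5) + (2) + (10) + (2) + (4) + (4)] = 32/16 = 2
  <chi_rho, chi_5> = (1/16)[1*(5)*conj(2) + 1*(5)*conj(-2) + 2*(-1)*conj(sqrt(2)) + 2*(5)*conj(0) + 2*(-1)*conj(-sqrt(2)) + 4*(-1)*conj(0) + 4*(1)*conj(0)]
      = (1/16)[(10) + (-10) + (-2*sqrt(2)) + (0) + (2*sqrt(2)) + (0) + (0)] = 0/16 = 0
  <chi_rho, chi_6> = (1/16)[1*(5)*conj(2) + 1*(5)*conj(2) + 2*(-1)*conj(0) + 2*(5)*conj(-2) + 2*(-1)*conj(0) + 4*(-1)*conj(0) + 4*(1)*conj(0)]
      = (1/16)[(10) + (10) + (0) + (-20) + (0) + (0) + (0)] = 0/16 = 0
  <chi_rho, chi_7> = (1/16)[1*(5)*conj(2) + 1*(5)*conj(-2) + 2*(-1)*conj(-sqrt(2)) + 2*(5)*conj(0) + 2*(-1)*conj(sqrt(2)) + 4*(-1)*conj(0) + 4*(1)*conj(0)]
      = (1/16)[(10) + (-10) + (2*sqrt(2)) + (0) + (-2*sqrt(2)) + (0) + (0)] = 0/16 = 0
Dimension check: dim(rho) = sum (mult * dim) = 1*1 + 1*1 + 1*1 + 2*1 + 0*2 + 0*2 + 0*2 = 5 = chi_rho(e) = 5.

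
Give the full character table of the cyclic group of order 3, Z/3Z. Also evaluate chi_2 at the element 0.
Character table of Z/3Z (irreps indexed chi_0,...,chi_2 with chi_k(m) = zeta_3^(k*m), zeta_3 = exp(2*pi*i/3)):
  irrep \ class  {0} (size 1)  {1} (size 1)    {2} (size 1)  
  chi_0          1             1               1             
  chi_1          1             exp(2*I*pi/3)   exp(-2*I*pi/3)
  chi_2          1             exp(-2*I*pi/3)  exp(2*I*pi/3) 

Spot check: chi_2(0) = zeta_3^(2*0) = zeta_3^0 = 1.

Derivation: Z/3Z is abelian, so all 3 irreducible complex representations are 1-dimensional. They are given by chi_k(m) = zeta_3^(k*m) for k = 0,...,2. Row orthogonality: sum_m chi_k(m) conj(chi_l(m)) = 3 * [k = l].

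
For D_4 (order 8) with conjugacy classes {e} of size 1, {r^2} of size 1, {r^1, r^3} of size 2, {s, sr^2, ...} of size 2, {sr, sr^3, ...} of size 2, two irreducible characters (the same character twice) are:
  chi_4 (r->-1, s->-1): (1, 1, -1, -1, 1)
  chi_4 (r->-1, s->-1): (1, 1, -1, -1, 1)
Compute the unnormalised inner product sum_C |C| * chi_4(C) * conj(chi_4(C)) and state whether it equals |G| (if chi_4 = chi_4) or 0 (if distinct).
Sum = 8 = |G| = 8; so <chi_4, chi_4> = 1 (norm-1 confirms irreducibility).

Argument: Compute term by term over conjugacy classes (|C| * chi_4(C) * conj(chi_4(C))):
  1*(1)*conj(1) + 1*(1)*conj(1) + 2*(-1)*conj(-1) + 2*(-1)*conj(-1) + 2*(1)*conj(1)
  = (1) + (1) + (2) + (2) + (2)
  = 8.
Dividing by |G| = 8 gives 8/8 = 1, matching the row-orthogonality relation <chi_4, chi_4> = [chi_4 = chi_4].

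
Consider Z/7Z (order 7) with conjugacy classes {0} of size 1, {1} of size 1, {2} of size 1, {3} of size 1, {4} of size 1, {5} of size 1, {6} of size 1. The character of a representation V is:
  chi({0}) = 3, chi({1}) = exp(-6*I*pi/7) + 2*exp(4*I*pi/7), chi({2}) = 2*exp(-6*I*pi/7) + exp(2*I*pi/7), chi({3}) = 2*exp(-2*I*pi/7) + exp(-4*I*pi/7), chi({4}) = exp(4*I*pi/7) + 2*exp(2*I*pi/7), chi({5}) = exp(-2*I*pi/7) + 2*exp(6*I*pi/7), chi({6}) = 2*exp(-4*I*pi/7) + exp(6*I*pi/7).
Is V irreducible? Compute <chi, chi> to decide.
Not irreducible (reducible): <chi, chi> = 5 > 1.

Explanation: <chi, chi> = (1/|G|) sum_C |C| * |chi(C)|^2 = (1/7)[1*|3|^2 + 1*|exp(-6*I*pi/7) + 2*exp(4*I*pi/7)|^2 + 1*|2*exp(-6*I*pi/7) + exp(2*I*pi/7)|^2 + 1*|2*exp(-2*I*pi/7) + exp(-4*I*pi/7)|^2 + 1*|exp(4*I*pi/7) + 2*exp(2*I*pi/7)|^2 + 1*|exp(-2*I*pi/7) + 2*exp(6*I*pi/7)|^2 + 1*|2*exp(-4*I*pi/7) + exp(6*I*pi/7)|^2]
  = (1/7)[(9) + (5 + 2*exp(-4*I*pi/7) + 2*exp(4*I*pi/7)) + (5 + 2*exp(-6*I*pi/7) + 2*exp(6*I*pi/7)) + (5 + 2*exp(-2*I*pi/7) + 2*exp(2*I*pi/7)) + (5 + 2*exp(-2*I*pi/7) + 2*exp(2*I*pi/7)) + (5 + 2*exp(-6*I*pi/7) + 2*exp(6*I*pi/7)) + (5 + 2*exp(-4*I*pi/7) + 2*exp(4*I*pi/7))] = 35/7 = 5.
(Exp terms are combined using exp(i*s)*conj(exp(i*t)) = exp(i*(s-t)), and sums of them are collapsed using the identity that for every m > 1 the m distinct m-th roots of unity sum to 0, e.g. 1 + exp(2*I*pi/3) + exp(-2*I*pi/3) = 0.)
A character is irreducible iff <chi, chi> = 1, so this representation is reducible.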